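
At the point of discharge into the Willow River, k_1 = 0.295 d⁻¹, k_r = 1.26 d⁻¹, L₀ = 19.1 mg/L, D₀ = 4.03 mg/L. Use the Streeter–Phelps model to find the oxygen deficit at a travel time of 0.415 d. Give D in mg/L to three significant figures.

k_1 L₀/(k_r−k_1) = 0.295×19.1/(1.26−0.295) = 5.635/0.9650 = 5.839 mg/L.
e^(−k_1 t) = e^(−0.295×0.4150) = 0.8848; e^(−k_r t) = e^(−1.26×0.4150) = 0.5928.
D = 5.839 × (0.8848 − 0.5928) + 4.03 × 0.5928 = 1.705 + 2.389 = 4.094 mg/L.

D ≈ 4.09 mg/L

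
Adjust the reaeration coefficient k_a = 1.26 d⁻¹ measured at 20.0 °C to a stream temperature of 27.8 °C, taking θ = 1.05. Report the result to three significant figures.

k_a(T₂) = k_a(T₁) · θ^(T₂−T₁) = 1.26 × 1.05^(27.8−20.0)
= 1.26 × 1.05^7.80 = 1.26 × 1.463 = 1.844 d⁻¹.

k_a ≈ 1.84 d⁻¹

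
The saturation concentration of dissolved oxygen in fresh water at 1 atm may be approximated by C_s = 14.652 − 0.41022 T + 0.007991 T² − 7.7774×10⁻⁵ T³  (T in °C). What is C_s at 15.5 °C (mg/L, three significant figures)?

C_s = 14.652 − 0.41022×15.5 + 0.007991×15.5² − 7.7774×10⁻⁵×15.5³ = 9.924 mg/L.

C_s ≈ 9.92 mg/L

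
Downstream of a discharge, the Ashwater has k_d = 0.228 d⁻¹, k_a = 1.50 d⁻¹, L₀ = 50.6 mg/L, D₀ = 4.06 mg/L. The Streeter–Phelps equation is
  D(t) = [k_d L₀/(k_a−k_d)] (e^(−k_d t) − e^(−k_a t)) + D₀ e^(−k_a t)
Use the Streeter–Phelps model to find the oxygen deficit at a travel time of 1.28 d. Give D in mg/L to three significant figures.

k_d L₀/(k_a−k_d) = 0.228×50.6/(1.50−0.228) = 11.54/1.272 = 9.070 mg/L.
e^(−k_d t) = e^(−0.228×1.280) = 0.7469; e^(−k_a t) = e^(−1.50×1.280) = 0.1466.
D = 9.070 × (0.7469 − 0.1466) + 4.06 × 0.1466 = 5.444 + 0.5952 = 6.040 mg/L.

D ≈ 6.04 mg/L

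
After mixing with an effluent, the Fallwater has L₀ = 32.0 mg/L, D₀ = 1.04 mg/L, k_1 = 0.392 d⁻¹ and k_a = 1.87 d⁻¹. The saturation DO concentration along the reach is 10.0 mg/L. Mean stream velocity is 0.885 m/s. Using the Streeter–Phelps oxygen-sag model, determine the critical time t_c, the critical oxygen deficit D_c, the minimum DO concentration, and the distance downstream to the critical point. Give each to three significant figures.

t_c ≈ 0.969 d; D_c ≈ 4.59 mg/L; min DO ≈ 5.41 mg/L; x_c ≈ 74.1 km

t_c = [1/(k_a−k_1)] ln[(k_a/k_1)(1 − D₀(k_a−k_1)/(k_1 L₀))]
= [1/(1.87−0.392)] ln[(1.87/0.392)(1 − 1.04×1.478/(0.392×32.0))]
= (1/1.478) ln[4.770 × 0.8775] = 0.6766 × ln(4.186) = 0.6766 × 1.432 = 0.9687 d.
D_c = (k_1/k_a) L₀ e^(−k_1 t_c) = (0.392/1.87) × 32.0 × e^(−0.392×0.9687) = 0.2096 × 32.0 × 0.6841 = 4.589 mg/L.
Minimum DO = C_s − D_c = 10.0 − 4.589 = 5.411 mg/L.
x_c = v t_c = 0.885 m/s × 0.9687 d × 86400 s/d = 74070 m ≈ 74.1 km.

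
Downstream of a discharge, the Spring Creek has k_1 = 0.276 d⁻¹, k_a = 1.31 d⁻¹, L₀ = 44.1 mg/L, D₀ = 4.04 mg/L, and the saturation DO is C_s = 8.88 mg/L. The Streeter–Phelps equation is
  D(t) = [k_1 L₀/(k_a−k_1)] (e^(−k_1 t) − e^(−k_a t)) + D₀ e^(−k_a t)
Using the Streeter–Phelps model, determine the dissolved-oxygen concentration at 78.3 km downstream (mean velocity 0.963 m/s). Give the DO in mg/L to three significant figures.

Travel time t = x/v = 78.3 km / (0.963 m/s) = 78300 m / 0.963 m/s = 81310 s = 0.9411 d.
k_1 L₀/(k_a−k_1) = 0.276×44.1/(1.31−0.276) = 12.17/1.034 = 11.77 mg/L.
e^(−k_1 t) = e^(−0.276×0.9411) = 0.7713; e^(−k_a t) = e^(−1.31×0.9411) = 0.2915.
D = 11.77 × (0.7713 − 0.2915) + 4.04 × 0.2915 = 5.648 + 1.178 = 6.825 mg/L.
DO = C_s − D = 8.88 − 6.825 = 2.055 mg/L.

DO ≈ 2.05 mg/L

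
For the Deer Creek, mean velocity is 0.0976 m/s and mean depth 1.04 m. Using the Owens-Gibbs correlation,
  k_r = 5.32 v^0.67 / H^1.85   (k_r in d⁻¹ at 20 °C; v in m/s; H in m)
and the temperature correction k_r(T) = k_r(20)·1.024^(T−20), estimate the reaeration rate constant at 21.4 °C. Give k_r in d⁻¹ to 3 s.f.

k_r(20) = 5.32 × 0.0976^0.67 / 1.04^1.85 = 5.32 × 0.2103 / 1.075 = 1.041 d⁻¹.
k_r(21.4) = 1.041 × 1.024^(21.4−20) = 1.041 × 1.034 = 1.076 d⁻¹.

k_r ≈ 1.08 d⁻¹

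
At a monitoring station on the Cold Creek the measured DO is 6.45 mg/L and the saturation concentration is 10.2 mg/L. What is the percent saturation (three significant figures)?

63.2 % saturation

% saturation = C/C_s × 100 = 6.45/10.2 × 100 = 63.2 %.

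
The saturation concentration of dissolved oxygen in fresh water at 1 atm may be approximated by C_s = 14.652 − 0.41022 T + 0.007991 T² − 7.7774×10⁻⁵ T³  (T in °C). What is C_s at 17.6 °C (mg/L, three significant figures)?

C_s = 14.652 − 0.41022×17.6 + 0.007991×17.6² − 7.7774×10⁻⁵×17.6³ = 9.483 mg/L.

C_s ≈ 9.48 mg/L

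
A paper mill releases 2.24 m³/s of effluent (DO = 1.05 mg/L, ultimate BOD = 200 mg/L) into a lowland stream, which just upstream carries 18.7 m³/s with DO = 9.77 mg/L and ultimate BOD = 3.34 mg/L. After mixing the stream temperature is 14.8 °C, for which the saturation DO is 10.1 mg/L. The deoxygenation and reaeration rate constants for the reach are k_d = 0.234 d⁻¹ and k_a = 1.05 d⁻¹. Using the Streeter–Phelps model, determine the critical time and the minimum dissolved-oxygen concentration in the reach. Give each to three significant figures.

t_c ≈ 1.60 d; minimum DO ≈ 6.36 mg/L

Mixed DO = (18.7×9.77 + 2.24×1.05)/(18.7+2.24) = 185.1/20.94 = 8.837 mg/L.
Mixed L₀ = (18.7×3.34 + 2.24×200)/(20.94) = 510.5/20.94 = 24.38 mg/L.
Initial deficit D₀ = C_s − DO₀ = 10.1 − 8.837 = 1.263 mg/L.
t_c = (1/0.8160) ln[(1.05/0.234)(1 − 1.263×0.8160/(0.234×24.38))] = 1.225 × ln(3.677) = 1.596 d.
D_c = (0.234/1.05) × 24.38 × e^(−0.234×1.596) = 0.2229 × 24.38 × 0.6884 = 3.740 mg/L.
Minimum DO = 10.1 − 3.740 = 6.360 mg/L.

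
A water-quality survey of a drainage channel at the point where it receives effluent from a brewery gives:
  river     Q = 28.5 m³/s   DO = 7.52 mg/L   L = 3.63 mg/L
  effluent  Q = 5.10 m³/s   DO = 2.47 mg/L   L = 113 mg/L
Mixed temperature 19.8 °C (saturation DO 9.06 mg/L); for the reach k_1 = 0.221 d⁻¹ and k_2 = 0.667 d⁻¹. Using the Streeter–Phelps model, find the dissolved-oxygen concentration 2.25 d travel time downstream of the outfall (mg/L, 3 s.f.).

DO ≈ 4.68 mg/L

Mixed DO = (28.5×7.52 + 5.10×2.47)/(28.5+5.10) = 226.9/33.60 = 6.753 mg/L.
Mixed L₀ = (28.5×3.63 + 5.10×113)/(33.60) = 679.8/33.60 = 20.23 mg/L.
Initial deficit D₀ = C_s − DO₀ = 9.06 − 6.753 = 2.307 mg/L.
D(2.25) = [0.221×20.23/(0.667−0.221)](e^(−0.221×2.25) − e^(−0.667×2.25)) + 2.307 e^(−0.667×2.25)
= 10.02 × (0.6082 − 0.2230) + 2.307 × 0.2230 = 4.376 mg/L.
DO = 9.06 − 4.376 = 4.684 mg/L.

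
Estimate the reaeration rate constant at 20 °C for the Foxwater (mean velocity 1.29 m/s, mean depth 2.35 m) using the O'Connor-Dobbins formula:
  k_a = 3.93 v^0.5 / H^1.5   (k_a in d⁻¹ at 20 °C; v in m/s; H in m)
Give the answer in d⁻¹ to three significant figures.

k_a = 3.93 × 1.29^0.5 / 2.35^1.5 = 3.93 × 1.136 / 3.602 = 1.239 d⁻¹.

k_a ≈ 1.24 d⁻¹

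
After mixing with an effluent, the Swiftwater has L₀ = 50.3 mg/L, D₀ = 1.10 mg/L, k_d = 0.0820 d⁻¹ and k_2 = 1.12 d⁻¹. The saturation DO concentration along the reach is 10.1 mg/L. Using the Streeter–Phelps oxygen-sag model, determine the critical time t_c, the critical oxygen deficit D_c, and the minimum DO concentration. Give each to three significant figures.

t_c ≈ 2.21 d; D_c ≈ 3.07 mg/L; min DO ≈ 7.03 mg/L

At the critical point dD/dt = 0, so k_d L₀ e^(−k_d t) = k_2 D. Substituting D(t) from the Streeter–Phelps equation and solving for t gives
t_c = ln[(k_2/k_d)(1 − D₀(k_2−k_d)/(k_d L₀))] / (k_2−k_d).
Here k_2−k_d = 1.038 d⁻¹ and 1 − D₀(k_2−k_d)/(k_d L₀) = 1 − 1.10×1.038/(0.0820×50.3) = 0.7232, so
t_c = ln(13.66 × 0.7232) / 1.038 = 2.290 / 1.038 = 2.206 d.
D_c = (k_d/k_2) L₀ e^(−k_d t_c) = (0.0820/1.12) × 50.3 × e^(−0.0820×2.206) = 0.07321 × 50.3 × 0.8345 = 3.073 mg/L.
Minimum DO = C_s − D_c = 10.1 − 3.073 = 7.027 mg/L.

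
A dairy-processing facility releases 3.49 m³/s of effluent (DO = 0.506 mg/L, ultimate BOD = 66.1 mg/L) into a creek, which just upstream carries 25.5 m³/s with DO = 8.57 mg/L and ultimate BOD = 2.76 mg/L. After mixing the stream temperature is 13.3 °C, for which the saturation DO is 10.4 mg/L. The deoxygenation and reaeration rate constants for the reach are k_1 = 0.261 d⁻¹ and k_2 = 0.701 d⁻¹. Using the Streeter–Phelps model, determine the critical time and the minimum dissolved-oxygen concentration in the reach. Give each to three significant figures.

t_c ≈ 0.867 d; minimum DO ≈ 7.32 mg/L

Mixed DO = (25.5×8.57 + 3.49×0.506)/(25.5+3.49) = 220.3/28.99 = 7.599 mg/L.
Mixed L₀ = (25.5×2.76 + 3.49×66.1)/(28.99) = 301.1/28.99 = 10.39 mg/L.
Initial deficit D₀ = C_s − DO₀ = 10.4 − 7.599 = 2.801 mg/L.
t_c = (1/0.4400) ln[(0.701/0.261)(1 − 2.801×0.4400/(0.261×10.39))] = 2.273 × ln(1.465) = 0.8674 d.
D_c = (0.261/0.701) × 10.39 × e^(−0.261×0.8674) = 0.3723 × 10.39 × 0.7974 = 3.083 mg/L.
Minimum DO = 10.4 − 3.083 = 7.317 mg/L.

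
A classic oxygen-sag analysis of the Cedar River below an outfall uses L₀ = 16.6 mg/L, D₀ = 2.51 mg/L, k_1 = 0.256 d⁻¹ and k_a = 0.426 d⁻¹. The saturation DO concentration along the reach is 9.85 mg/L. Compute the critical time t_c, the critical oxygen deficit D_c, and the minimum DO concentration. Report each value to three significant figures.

At the critical point dD/dt = 0, so k_1 L₀ e^(−k_1 t) = k_a D. Substituting D(t) from the Streeter–Phelps equation and solving for t gives
t_c = ln[(k_a/k_1)(1 − D₀(k_a−k_1)/(k_1 L₀))] / (k_a−k_1).
Here k_a−k_1 = 0.1700 d⁻¹ and 1 − D₀(k_a−k_1)/(k_1 L₀) = 1 − 2.51×0.1700/(0.256×16.6) = 0.8996, so
t_c = ln(1.664 × 0.8996) / 0.1700 = 0.4034 / 0.1700 = 2.373 d.
D_c = (k_1/k_a) L₀ e^(−k_1 t_c) = (0.256/0.426) × 16.6 × e^(−0.256×2.373) = 0.6009 × 16.6 × 0.5447 = 5.434 mg/L.
Minimum DO = C_s − D_c = 9.85 − 5.434 = 4.416 mg/L.

t_c ≈ 2.37 d; D_c ≈ 5.43 mg/L; min DO ≈ 4.42 mg/L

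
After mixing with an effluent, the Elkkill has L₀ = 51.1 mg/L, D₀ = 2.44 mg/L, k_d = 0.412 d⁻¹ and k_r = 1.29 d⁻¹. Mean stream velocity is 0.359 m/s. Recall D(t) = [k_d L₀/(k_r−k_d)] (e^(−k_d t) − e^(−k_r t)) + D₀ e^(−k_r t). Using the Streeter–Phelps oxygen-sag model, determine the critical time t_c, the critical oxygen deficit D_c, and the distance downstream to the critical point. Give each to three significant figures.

t_c = [1/(k_r−k_d)] ln[(k_r/k_d)(1 − D₀(k_r−k_d)/(k_d L₀))]
= [1/(1.29−0.412)] ln[(1.29/0.412)(1 − 2.44×0.8780/(0.412×51.1))]
= (1/0.8780) ln[3.131 × 0.8982] = 1.139 × ln(2.812) = 1.139 × 1.034 = 1.178 d.
L(t_c) = L₀ e^(−k_d t_c) = 51.1 × 0.6156 = 31.45 mg/L, and at the critical point k_r D_c = k_d L, so D_c = (0.412/1.29) × 31.45 = 10.05 mg/L.
x_c = v t_c = 0.359 m/s × 1.178 d × 86400 s/d = 36530 m ≈ 36.5 km.

t_c ≈ 1.18 d; D_c ≈ 10.0 mg/L; x_c ≈ 36.5 km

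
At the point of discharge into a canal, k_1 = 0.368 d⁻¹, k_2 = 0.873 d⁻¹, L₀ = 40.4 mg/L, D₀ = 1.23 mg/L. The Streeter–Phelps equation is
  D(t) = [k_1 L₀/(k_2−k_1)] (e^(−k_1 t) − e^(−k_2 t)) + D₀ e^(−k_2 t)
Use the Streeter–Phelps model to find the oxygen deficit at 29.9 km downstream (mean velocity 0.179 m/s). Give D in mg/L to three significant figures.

D ≈ 9.24 mg/L

Travel time t = x/v = 29.9 km / (0.179 m/s) = 29900 m / 0.179 m/s = 167000 s = 1.933 d.
k_1 L₀/(k_2−k_1) = 0.368×40.4/(0.873−0.368) = 14.87/0.5050 = 29.44 mg/L.
e^(−k_1 t) = e^(−0.368×1.933) = 0.4909; e^(−k_2 t) = e^(−0.873×1.933) = 0.1849.
D = 29.44 × (0.4909 − 0.1849) + 1.23 × 0.1849 = 9.009 + 0.2275 = 9.236 mg/L.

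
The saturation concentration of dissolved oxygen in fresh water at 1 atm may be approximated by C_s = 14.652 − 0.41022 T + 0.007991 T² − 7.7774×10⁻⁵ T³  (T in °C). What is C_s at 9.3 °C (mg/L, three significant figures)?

C_s ≈ 11.5 mg/L

C_s = 14.652 − 0.41022×9.3 + 0.007991×9.3² − 7.7774×10⁻⁵×9.3³ = 11.47 mg/L.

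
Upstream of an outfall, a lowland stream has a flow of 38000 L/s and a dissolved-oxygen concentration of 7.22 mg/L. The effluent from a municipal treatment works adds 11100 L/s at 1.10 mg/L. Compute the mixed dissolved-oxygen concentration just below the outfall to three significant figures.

5.84 mg/L

Flow-weighted mixing: C = (Q_r C_r + Q_w C_w)/(Q_r + Q_w)
= (38000×7.22 + 11100×1.10)/(38000 + 11100) = 286600/49100 = 5.836 mg/L.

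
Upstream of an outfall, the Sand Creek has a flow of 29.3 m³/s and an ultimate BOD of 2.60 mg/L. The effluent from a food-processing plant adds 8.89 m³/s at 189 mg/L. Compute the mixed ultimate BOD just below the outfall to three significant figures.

Flow-weighted mixing: C = (Q_r C_r + Q_w C_w)/(Q_r + Q_w)
= (29.3×2.60 + 8.89×189)/(29.3 + 8.89) = 1756/38.19 = 45.99 mg/L.

46.0 mg/L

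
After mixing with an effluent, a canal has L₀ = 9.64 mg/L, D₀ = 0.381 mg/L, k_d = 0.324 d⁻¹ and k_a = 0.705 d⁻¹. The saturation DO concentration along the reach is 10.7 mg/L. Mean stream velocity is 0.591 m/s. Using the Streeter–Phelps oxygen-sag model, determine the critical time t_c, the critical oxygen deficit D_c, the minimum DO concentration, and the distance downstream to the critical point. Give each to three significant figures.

t_c ≈ 1.92 d; D_c ≈ 2.38 mg/L; min DO ≈ 8.32 mg/L; x_c ≈ 97.8 km

t_c = [1/(k_a−k_d)] ln[(k_a/k_d)(1 − D₀(k_a−k_d)/(k_d L₀))]
= [1/(0.705−0.324)] ln[(0.705/0.324)(1 − 0.381×0.3810/(0.324×9.64))]
= (1/0.3810) ln[2.176 × 0.9535] = 2.625 × ln(2.075) = 2.625 × 0.7299 = 1.916 d.
L(t_c) = L₀ e^(−k_d t_c) = 9.64 × 0.5376 = 5.182 mg/L, and at the critical point k_a D_c = k_d L, so D_c = (0.324/0.705) × 5.182 = 2.382 mg/L.
Minimum DO = C_s − D_c = 10.7 − 2.382 = 8.318 mg/L.
x_c = v t_c = 0.591 m/s × 1.916 d × 86400 s/d = 97820 m ≈ 97.8 km.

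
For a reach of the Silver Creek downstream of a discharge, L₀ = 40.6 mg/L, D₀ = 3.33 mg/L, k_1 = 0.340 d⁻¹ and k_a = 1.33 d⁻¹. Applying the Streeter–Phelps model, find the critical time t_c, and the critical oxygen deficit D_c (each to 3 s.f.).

t_c ≈ 1.10 d; D_c ≈ 7.14 mg/L

At the critical point dD/dt = 0, so k_1 L₀ e^(−k_1 t) = k_a D. Substituting D(t) from the Streeter–Phelps equation and solving for t gives
t_c = ln[(k_a/k_1)(1 − D₀(k_a−k_1)/(k_1 L₀))] / (k_a−k_1).
Here k_a−k_1 = 0.9900 d⁻¹ and 1 − D₀(k_a−k_1)/(k_1 L₀) = 1 − 3.33×0.9900/(0.340×40.6) = 0.7612, so
t_c = ln(3.912 × 0.7612) / 0.9900 = 1.091 / 0.9900 = 1.102 d.
D_c = (k_1/k_a) L₀ e^(−k_1 t_c) = (0.340/1.33) × 40.6 × e^(−0.340×1.102) = 0.2556 × 40.6 × 0.6875 = 7.135 mg/L.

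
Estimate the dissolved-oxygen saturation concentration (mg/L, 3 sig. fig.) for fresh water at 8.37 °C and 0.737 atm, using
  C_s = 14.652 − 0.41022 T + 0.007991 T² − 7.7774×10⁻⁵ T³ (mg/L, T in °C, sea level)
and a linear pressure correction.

At sea level: C_s = 14.652 − 0.41022×8.37 + 0.007991×8.37² − 7.7774×10⁻⁵×8.37³ = 11.73 mg/L.
Pressure correction: C_s' = 11.73 × 0.737 = 8.647 mg/L.

C_s ≈ 8.65 mg/L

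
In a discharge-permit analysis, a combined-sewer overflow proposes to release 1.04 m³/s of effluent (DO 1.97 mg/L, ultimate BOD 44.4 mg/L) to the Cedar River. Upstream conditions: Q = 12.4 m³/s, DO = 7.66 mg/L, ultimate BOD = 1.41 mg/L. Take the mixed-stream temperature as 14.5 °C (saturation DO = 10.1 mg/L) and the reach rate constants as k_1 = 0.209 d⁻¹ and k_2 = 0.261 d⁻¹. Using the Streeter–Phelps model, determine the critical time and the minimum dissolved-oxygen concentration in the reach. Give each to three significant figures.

Mixed DO = (12.4×7.66 + 1.04×1.97)/(12.4+1.04) = 97.03/13.44 = 7.220 mg/L.
Mixed L₀ = (12.4×1.41 + 1.04×44.4)/(13.44) = 63.66/13.44 = 4.737 mg/L.
Initial deficit D₀ = C_s − DO₀ = 10.1 − 7.220 = 2.880 mg/L.
t_c = (1/0.05200) ln[(0.261/0.209)(1 − 2.880×0.05200/(0.209×4.737))] = 19.23 × ln(1.060) = 1.118 d.
D_c = (0.209/0.261) × 4.737 × e^(−0.209×1.118) = 0.8008 × 4.737 × 0.7916 = 3.003 mg/L.
Minimum DO = 10.1 − 3.003 = 7.097 mg/L.

t_c ≈ 1.12 d; minimum DO ≈ 7.10 mg/L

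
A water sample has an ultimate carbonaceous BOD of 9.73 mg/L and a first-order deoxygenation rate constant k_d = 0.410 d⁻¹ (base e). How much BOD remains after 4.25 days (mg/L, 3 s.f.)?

L ≈ 1.70 mg/L

L_t = L₀ e^(−k_d t) = 9.73 × e^(−0.410×4.25) = 9.73 × 0.1751 = 1.704 mg/L.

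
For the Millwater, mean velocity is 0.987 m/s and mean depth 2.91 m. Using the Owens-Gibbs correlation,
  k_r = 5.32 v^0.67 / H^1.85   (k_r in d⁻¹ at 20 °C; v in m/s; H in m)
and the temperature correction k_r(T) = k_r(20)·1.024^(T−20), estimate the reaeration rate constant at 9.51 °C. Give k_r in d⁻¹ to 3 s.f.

k_r ≈ 0.570 d⁻¹

k_r(20) = 5.32 × 0.987^0.67 / 2.91^1.85 = 5.32 × 0.9913 / 7.214 = 0.7310 d⁻¹.
k_r(9.51) = 0.7310 × 1.024^(9.51−20) = 0.7310 × 0.7797 = 0.5700 d⁻¹.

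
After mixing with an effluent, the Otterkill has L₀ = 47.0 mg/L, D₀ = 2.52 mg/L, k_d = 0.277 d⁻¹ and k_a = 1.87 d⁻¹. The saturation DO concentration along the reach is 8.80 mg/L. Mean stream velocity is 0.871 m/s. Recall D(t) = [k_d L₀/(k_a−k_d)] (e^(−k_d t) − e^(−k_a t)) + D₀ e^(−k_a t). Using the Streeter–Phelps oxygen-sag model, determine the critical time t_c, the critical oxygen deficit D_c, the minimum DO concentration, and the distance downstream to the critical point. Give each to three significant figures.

t_c ≈ 0.967 d; D_c ≈ 5.33 mg/L; min DO ≈ 3.47 mg/L; x_c ≈ 72.8 km

t_c = [1/(k_a−k_d)] ln[(k_a/k_d)(1 − D₀(k_a−k_d)/(k_d L₀))]
= [1/(1.87−0.277)] ln[(1.87/0.277)(1 − 2.52×1.593/(0.277×47.0))]
= (1/1.593) ln[6.751 × 0.6917] = 0.6277 × ln(4.669) = 0.6277 × 1.541 = 0.9674 d.
D_c = (k_d/k_a) L₀ e^(−k_d t_c) = (0.277/1.87) × 47.0 × e^(−0.277×0.9674) = 0.1481 × 47.0 × 0.7649 = 5.326 mg/L.
Minimum DO = C_s − D_c = 8.80 − 5.326 = 3.474 mg/L.
x_c = v t_c = 0.871 m/s × 0.9674 d × 86400 s/d = 72800 m ≈ 72.8 km.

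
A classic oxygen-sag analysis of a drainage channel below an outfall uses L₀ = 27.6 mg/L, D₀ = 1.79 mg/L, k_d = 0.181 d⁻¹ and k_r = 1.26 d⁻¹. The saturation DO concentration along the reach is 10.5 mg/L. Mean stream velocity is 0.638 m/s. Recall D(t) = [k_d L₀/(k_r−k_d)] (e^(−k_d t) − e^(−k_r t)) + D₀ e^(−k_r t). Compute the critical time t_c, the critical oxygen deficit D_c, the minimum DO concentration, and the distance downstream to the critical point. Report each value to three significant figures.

t_c ≈ 1.35 d; D_c ≈ 3.11 mg/L; min DO ≈ 7.39 mg/L; x_c ≈ 74.2 km

At the critical point dD/dt = 0, so k_d L₀ e^(−k_d t) = k_r D. Substituting D(t) from the Streeter–Phelps equation and solving for t gives
t_c = ln[(k_r/k_d)(1 − D₀(k_r−k_d)/(k_d L₀))] / (k_r−k_d).
Here k_r−k_d = 1.079 d⁻¹ and 1 − D₀(k_r−k_d)/(k_d L₀) = 1 − 1.79×1.079/(0.181×27.6) = 0.6134, so
t_c = ln(6.961 × 0.6134) / 1.079 = 1.452 / 1.079 = 1.345 d.
L(t_c) = L₀ e^(−k_d t_c) = 27.6 × 0.7839 = 21.64 mg/L, and at the critical point k_r D_c = k_d L, so D_c = (0.181/1.26) × 21.64 = 3.108 mg/L.
Minimum DO = C_s − D_c = 10.5 − 3.108 = 7.392 mg/L.
x_c = v t_c = 0.638 m/s × 1.345 d × 86400 s/d = 74160 m ≈ 74.2 km.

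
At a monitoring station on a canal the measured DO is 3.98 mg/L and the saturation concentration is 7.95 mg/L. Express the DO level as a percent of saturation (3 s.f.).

% saturation = C/C_s × 100 = 3.98/7.95 × 100 = 50.1 %.

50.1 % saturation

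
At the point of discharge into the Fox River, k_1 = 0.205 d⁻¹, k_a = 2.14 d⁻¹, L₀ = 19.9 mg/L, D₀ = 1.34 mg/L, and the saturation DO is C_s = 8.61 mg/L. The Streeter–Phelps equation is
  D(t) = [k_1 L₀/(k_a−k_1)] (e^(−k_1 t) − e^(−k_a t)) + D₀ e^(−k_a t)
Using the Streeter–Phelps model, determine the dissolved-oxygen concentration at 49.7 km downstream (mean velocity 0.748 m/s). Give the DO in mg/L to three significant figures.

DO ≈ 6.96 mg/L

Travel time t = x/v = 49.7 km / (0.748 m/s) = 49700 m / 0.748 m/s = 66440 s = 0.7690 d.
k_1 L₀/(k_a−k_1) = 0.205×19.9/(2.14−0.205) = 4.079/1.935 = 2.108 mg/L.
e^(−k_1 t) = e^(−0.205×0.7690) = 0.8541; e^(−k_a t) = e^(−2.14×0.7690) = 0.1929.
D = 2.108 × (0.8541 − 0.1929) + 1.34 × 0.1929 = 1.394 + 0.2585 = 1.653 mg/L.
DO = C_s − D = 8.61 − 1.653 = 6.957 mg/L.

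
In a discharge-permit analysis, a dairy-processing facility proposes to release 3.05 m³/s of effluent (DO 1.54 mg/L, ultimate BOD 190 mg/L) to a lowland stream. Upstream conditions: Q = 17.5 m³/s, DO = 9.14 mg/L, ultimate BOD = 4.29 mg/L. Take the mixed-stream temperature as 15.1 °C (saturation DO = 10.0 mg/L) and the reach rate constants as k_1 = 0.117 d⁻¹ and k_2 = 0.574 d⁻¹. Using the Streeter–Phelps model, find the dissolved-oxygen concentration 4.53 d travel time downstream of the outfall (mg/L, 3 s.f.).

DO ≈ 5.66 mg/L

Mixed DO = (17.5×9.14 + 3.05×1.54)/(17.5+3.05) = 164.6/20.55 = 8.012 mg/L.
Mixed L₀ = (17.5×4.29 + 3.05×190)/(20.55) = 654.6/20.55 = 31.85 mg/L.
Initial deficit D₀ = C_s − DO₀ = 10.0 − 8.012 = 1.988 mg/L.
D(4.53) = [0.117×31.85/(0.574−0.117)](e^(−0.117×4.53) − e^(−0.574×4.53)) + 1.988 e^(−0.574×4.53)
= 8.155 × (0.5886 − 0.07426) + 1.988 × 0.07426 = 4.342 mg/L.
DO = 10.0 − 4.342 = 5.658 mg/L.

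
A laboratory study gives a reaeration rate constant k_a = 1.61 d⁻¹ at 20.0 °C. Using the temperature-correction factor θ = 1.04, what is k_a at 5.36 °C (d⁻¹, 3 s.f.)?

k_a ≈ 0.907 d⁻¹

k_a(T₂) = k_a(T₁) · θ^(T₂−T₁) = 1.61 × 1.04^(5.36−20.0)
= 1.61 × 1.04^-14.6 = 1.61 × 0.5632 = 0.9067 d⁻¹.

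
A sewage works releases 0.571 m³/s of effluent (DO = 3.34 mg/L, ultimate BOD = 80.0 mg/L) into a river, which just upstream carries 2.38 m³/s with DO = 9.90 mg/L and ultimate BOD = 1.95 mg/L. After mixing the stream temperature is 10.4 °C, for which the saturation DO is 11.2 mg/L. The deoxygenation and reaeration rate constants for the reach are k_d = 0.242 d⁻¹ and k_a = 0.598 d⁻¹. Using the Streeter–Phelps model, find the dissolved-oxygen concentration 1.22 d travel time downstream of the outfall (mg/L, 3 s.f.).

Mixed DO = (2.38×9.90 + 0.571×3.34)/(2.38+0.571) = 25.47/2.951 = 8.631 mg/L.
Mixed L₀ = (2.38×1.95 + 0.571×80.0)/(2.951) = 50.32/2.951 = 17.05 mg/L.
Initial deficit D₀ = C_s − DO₀ = 11.2 − 8.631 = 2.569 mg/L.
D(1.22) = [0.242×17.05/(0.598−0.242)](e^(−0.242×1.22) − e^(−0.598×1.22)) + 2.569 e^(−0.598×1.22)
= 11.59 × (0.7444 − 0.4821) + 2.569 × 0.4821 = 4.278 mg/L.
DO = 11.2 − 4.278 = 6.922 mg/L.

DO ≈ 6.92 mg/L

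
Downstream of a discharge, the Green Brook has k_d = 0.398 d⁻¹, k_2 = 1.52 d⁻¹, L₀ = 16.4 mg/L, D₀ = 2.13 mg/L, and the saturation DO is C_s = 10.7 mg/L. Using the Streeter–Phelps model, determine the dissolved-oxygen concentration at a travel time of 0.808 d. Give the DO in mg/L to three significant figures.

k_d L₀/(k_2−k_d) = 0.398×16.4/(1.52−0.398) = 6.527/1.122 = 5.817 mg/L.
e^(−k_d t) = e^(−0.398×0.8080) = 0.7250; e^(−k_2 t) = e^(−1.52×0.8080) = 0.2928.
D = 5.817 × (0.7250 − 0.2928) + 2.13 × 0.2928 = 2.514 + 0.6237 = 3.138 mg/L.
DO = C_s − D = 10.7 − 3.138 = 7.562 mg/L.

DO ≈ 7.56 mg/L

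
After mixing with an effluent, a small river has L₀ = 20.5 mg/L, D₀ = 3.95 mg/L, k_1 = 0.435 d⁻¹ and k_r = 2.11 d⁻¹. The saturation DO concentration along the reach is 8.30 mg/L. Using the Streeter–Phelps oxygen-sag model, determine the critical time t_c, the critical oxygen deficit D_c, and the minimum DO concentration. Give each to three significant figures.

With k_r/k_1 = 4.851 and 1 − D₀(k_r−k_1)/(k_1 L₀) = 0.2581,
t_c = ln(4.851 × 0.2581) / (2.11 − 0.435) = ln(1.252) / 1.675 = 0.2245/1.675 = 0.1341 d.
D_c = (k_1/k_r) L₀ e^(−k_1 t_c) = (0.435/2.11) × 20.5 × e^(−0.435×0.1341) = 0.2062 × 20.5 × 0.9434 = 3.987 mg/L.
Minimum DO = C_s − D_c = 8.30 − 3.987 = 4.313 mg/L.

t_c ≈ 0.134 d; D_c ≈ 3.99 mg/L; min DO ≈ 4.31 mg/L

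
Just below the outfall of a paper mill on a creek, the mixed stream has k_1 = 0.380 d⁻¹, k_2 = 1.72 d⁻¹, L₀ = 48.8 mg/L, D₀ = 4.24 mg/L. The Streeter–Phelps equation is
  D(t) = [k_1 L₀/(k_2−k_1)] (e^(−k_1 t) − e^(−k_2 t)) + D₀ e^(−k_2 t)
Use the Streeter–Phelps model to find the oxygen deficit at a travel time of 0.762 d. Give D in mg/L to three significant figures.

D ≈ 7.77 mg/L

k_1 L₀/(k_2−k_1) = 0.380×48.8/(1.72−0.380) = 18.54/1.340 = 13.84 mg/L.
e^(−k_1 t) = e^(−0.380×0.7620) = 0.7486; e^(−k_2 t) = e^(−1.72×0.7620) = 0.2696.
D = 13.84 × (0.7486 − 0.2696) + 4.24 × 0.2696 = 6.628 + 1.143 = 7.771 mg/L.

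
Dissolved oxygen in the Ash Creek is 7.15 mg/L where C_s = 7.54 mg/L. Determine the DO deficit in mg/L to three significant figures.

D ≈ 0.390 mg/L

D = C_s − C = 7.54 − 7.15 = 0.390 mg/L.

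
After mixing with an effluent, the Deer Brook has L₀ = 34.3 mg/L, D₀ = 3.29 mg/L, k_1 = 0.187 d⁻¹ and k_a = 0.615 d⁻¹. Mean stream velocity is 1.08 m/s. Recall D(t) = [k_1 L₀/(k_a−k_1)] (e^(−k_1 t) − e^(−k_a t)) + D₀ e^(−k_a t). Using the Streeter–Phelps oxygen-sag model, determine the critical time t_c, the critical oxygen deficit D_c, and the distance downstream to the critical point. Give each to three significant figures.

At the critical point dD/dt = 0, so k_1 L₀ e^(−k_1 t) = k_a D. Substituting D(t) from the Streeter–Phelps equation and solving for t gives
t_c = ln[(k_a/k_1)(1 − D₀(k_a−k_1)/(k_1 L₀))] / (k_a−k_1).
Here k_a−k_1 = 0.4280 d⁻¹ and 1 − D₀(k_a−k_1)/(k_1 L₀) = 1 − 3.29×0.4280/(0.187×34.3) = 0.7805, so
t_c = ln(3.289 × 0.7805) / 0.4280 = 0.9426 / 0.4280 = 2.202 d.
L(t_c) = L₀ e^(−k_1 t_c) = 34.3 × 0.6624 = 22.72 mg/L, and at the critical point k_a D_c = k_1 L, so D_c = (0.187/0.615) × 22.72 = 6.909 mg/L.
x_c = v t_c = 1.08 m/s × 2.202 d × 86400 s/d = 205500 m ≈ 206 km.

t_c ≈ 2.20 d; D_c ≈ 6.91 mg/L; x_c ≈ 206 km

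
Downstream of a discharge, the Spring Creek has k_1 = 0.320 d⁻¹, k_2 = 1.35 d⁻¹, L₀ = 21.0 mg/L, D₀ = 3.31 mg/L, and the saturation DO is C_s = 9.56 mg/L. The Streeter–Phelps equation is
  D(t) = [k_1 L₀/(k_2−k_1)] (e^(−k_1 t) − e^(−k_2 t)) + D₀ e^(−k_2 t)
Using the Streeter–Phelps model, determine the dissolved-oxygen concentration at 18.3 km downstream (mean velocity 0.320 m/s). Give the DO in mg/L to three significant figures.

DO ≈ 5.60 mg/L

Travel time t = x/v = 18.3 km / (0.320 m/s) = 18300 m / 0.320 m/s = 57190 s = 0.6619 d.
k_1 L₀/(k_2−k_1) = 0.320×21.0/(1.35−0.320) = 6.720/1.030 = 6.524 mg/L.
e^(−k_1 t) = e^(−0.320×0.6619) = 0.8091; e^(−k_2 t) = e^(−1.35×0.6619) = 0.4092.
D = 6.524 × (0.8091 − 0.4092) + 3.31 × 0.4092 = 2.609 + 1.354 = 3.964 mg/L.
DO = C_s − D = 9.56 − 3.964 = 5.596 mg/L.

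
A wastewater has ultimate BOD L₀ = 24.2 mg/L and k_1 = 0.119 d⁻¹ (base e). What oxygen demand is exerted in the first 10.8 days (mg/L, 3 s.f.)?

y ≈ 17.5 mg/L

y_t = L₀(1 − e^(−k_1 t)) = 24.2 × (1 − e^(−0.119×10.8))
= 24.2 × (1 − 0.2766) = 24.2 × 0.7234 = 17.51 mg/L.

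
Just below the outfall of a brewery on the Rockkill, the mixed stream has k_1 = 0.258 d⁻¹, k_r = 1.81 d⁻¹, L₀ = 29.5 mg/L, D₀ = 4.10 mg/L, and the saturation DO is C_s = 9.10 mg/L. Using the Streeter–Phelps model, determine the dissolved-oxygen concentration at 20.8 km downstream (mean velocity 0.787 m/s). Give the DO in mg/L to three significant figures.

Travel time t = x/v = 20.8 km / (0.787 m/s) = 20800 m / 0.787 m/s = 26430 s = 0.3059 d.
k_1 L₀/(k_r−k_1) = 0.258×29.5/(1.81−0.258) = 7.611/1.552 = 4.904 mg/L.
e^(−k_1 t) = e^(−0.258×0.3059) = 0.9241; e^(−k_r t) = e^(−1.81×0.3059) = 0.5748.
D = 4.904 × (0.9241 − 0.5748) + 4.10 × 0.5748 = 1.713 + 2.357 = 4.070 mg/L.
DO = C_s − D = 9.10 − 4.070 = 5.030 mg/L.

DO ≈ 5.03 mg/L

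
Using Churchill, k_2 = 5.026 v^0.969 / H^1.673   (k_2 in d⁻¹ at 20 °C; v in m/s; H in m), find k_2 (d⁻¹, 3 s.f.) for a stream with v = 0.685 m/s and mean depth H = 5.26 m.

k_2 ≈ 0.217 d⁻¹

k_2 = 5.026 × 0.685^0.969 / 5.26^1.673 = 5.026 × 0.6931 / 16.08 = 0.2167 d⁻¹.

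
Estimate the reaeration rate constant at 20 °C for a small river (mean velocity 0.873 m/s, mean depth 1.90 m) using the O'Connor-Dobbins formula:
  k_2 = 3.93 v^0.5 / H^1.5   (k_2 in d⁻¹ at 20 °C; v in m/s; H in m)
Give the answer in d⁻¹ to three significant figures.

k_2 ≈ 1.40 d⁻¹

k_2 = 3.93 × 0.873^0.5 / 1.90^1.5 = 3.93 × 0.9343 / 2.619 = 1.402 d⁻¹.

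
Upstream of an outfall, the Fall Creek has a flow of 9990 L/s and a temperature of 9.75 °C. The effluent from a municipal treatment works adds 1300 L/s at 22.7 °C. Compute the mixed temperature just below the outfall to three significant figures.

Flow-weighted mixing: C = (Q_r C_r + Q_w C_w)/(Q_r + Q_w)
= (9990×9.75 + 1300×22.7)/(9990 + 1300) = 126900/11290 = 11.24 °C.

11.2 °C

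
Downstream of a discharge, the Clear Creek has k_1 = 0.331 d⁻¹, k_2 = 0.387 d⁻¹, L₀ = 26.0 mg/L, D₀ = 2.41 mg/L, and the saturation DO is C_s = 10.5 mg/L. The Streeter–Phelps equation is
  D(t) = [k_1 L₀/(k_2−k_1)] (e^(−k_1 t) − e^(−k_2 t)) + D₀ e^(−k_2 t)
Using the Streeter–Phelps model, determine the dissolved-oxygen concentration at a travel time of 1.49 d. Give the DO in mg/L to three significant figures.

k_1 L₀/(k_2−k_1) = 0.331×26.0/(0.387−0.331) = 8.606/0.05600 = 153.7 mg/L.
e^(−k_1 t) = e^(−0.331×1.490) = 0.6107; e^(−k_2 t) = e^(−0.387×1.490) = 0.5618.
D = 153.7 × (0.6107 − 0.5618) + 2.41 × 0.5618 = 7.513 + 1.354 = 8.867 mg/L.
DO = C_s − D = 10.5 − 8.867 = 1.633 mg/L.

DO ≈ 1.63 mg/L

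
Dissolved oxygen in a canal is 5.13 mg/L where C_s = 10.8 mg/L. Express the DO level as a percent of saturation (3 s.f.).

47.5 % saturation

% saturation = C/C_s × 100 = 5.13/10.8 × 100 = 47.5 %.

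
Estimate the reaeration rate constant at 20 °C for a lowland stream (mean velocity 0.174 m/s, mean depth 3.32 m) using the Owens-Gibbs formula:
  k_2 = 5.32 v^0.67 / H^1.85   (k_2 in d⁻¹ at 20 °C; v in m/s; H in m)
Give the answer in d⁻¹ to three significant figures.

k_2 ≈ 0.179 d⁻¹

k_2 = 5.32 × 0.174^0.67 / 3.32^1.85 = 5.32 × 0.3099 / 9.207 = 0.1790 d⁻¹.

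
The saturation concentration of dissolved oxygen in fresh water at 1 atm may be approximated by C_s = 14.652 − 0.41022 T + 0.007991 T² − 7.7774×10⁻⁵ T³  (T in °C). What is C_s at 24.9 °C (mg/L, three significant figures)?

C_s = 14.652 − 0.41022×24.9 + 0.007991×24.9² − 7.7774×10⁻⁵×24.9³ = 8.191 mg/L.

C_s ≈ 8.19 mg/L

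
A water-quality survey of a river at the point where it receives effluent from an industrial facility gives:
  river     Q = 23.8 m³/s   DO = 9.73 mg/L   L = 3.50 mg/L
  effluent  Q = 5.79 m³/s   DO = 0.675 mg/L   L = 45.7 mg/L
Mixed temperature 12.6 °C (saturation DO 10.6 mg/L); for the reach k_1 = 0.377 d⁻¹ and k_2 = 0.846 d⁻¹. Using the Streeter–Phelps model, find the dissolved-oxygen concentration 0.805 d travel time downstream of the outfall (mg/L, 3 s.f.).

DO ≈ 7.07 mg/L

Mixed DO = (23.8×9.73 + 5.79×0.675)/(23.8+5.79) = 235.5/29.59 = 7.958 mg/L.
Mixed L₀ = (23.8×3.50 + 5.79×45.7)/(29.59) = 347.9/29.59 = 11.76 mg/L.
Initial deficit D₀ = C_s − DO₀ = 10.6 − 7.958 = 2.642 mg/L.
D(0.805) = [0.377×11.76/(0.846−0.377)](e^(−0.377×0.805) − e^(−0.846×0.805)) + 2.642 e^(−0.846×0.805)
= 9.451 × (0.7382 − 0.5061) + 2.642 × 0.5061 = 3.531 mg/L.
DO = 10.6 − 3.531 = 7.069 mg/L.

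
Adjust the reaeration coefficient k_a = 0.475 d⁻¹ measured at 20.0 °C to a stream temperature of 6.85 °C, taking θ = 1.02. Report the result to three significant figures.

k_a ≈ 0.366 d⁻¹

k_a(T₂) = k_a(T₁) · θ^(T₂−T₁) = 0.475 × 1.02^(6.85−20.0)
= 0.475 × 1.02^-13.2 = 0.475 × 0.7707 = 0.3661 d⁻¹.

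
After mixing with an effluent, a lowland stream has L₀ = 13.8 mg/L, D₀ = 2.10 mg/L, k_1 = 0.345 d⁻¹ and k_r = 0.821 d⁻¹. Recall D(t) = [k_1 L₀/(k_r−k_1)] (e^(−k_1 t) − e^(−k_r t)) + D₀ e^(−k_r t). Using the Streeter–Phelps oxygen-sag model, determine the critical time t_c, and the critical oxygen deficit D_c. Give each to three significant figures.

t_c ≈ 1.33 d; D_c ≈ 3.67 mg/L

At the critical point dD/dt = 0, so k_1 L₀ e^(−k_1 t) = k_r D. Substituting D(t) from the Streeter–Phelps equation and solving for t gives
t_c = ln[(k_r/k_1)(1 − D₀(k_r−k_1)/(k_1 L₀))] / (k_r−k_1).
Here k_r−k_1 = 0.4760 d⁻¹ and 1 − D₀(k_r−k_1)/(k_1 L₀) = 1 − 2.10×0.4760/(0.345×13.8) = 0.7900, so
t_c = ln(2.380 × 0.7900) / 0.4760 = 0.6313 / 0.4760 = 1.326 d.
D_c = (k_1/k_r) L₀ e^(−k_1 t_c) = (0.345/0.821) × 13.8 × e^(−0.345×1.326) = 0.4202 × 13.8 × 0.6328 = 3.670 mg/L.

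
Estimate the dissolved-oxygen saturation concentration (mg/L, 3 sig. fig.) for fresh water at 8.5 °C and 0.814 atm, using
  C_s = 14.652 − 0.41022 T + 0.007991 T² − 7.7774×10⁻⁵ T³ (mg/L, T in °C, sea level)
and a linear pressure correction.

At sea level: C_s = 14.652 − 0.41022×8.5 + 0.007991×8.5² − 7.7774×10⁻⁵×8.5³ = 11.69 mg/L.
Pressure correction: C_s' = 11.69 × 0.814 = 9.519 mg/L.

C_s ≈ 9.52 mg/L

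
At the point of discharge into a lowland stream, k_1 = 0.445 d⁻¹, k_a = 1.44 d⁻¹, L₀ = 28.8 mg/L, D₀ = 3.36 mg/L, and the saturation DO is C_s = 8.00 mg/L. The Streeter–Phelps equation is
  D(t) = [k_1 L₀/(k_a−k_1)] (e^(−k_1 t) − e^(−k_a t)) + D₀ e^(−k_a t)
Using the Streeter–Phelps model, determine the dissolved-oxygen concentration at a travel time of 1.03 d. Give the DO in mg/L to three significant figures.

k_1 L₀/(k_a−k_1) = 0.445×28.8/(1.44−0.445) = 12.82/0.9950 = 12.88 mg/L.
e^(−k_1 t) = e^(−0.445×1.030) = 0.6323; e^(−k_a t) = e^(−1.44×1.030) = 0.2269.
D = 12.88 × (0.6323 − 0.2269) + 3.36 × 0.2269 = 5.222 + 0.7624 = 5.984 mg/L.
DO = C_s − D = 8.00 − 5.984 = 2.016 mg/L.

DO ≈ 2.02 mg/L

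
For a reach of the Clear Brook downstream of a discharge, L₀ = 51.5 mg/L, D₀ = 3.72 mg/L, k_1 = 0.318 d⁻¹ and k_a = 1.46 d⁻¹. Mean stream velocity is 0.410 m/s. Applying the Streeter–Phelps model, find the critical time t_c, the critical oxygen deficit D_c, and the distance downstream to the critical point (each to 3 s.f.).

t_c ≈ 1.07 d; D_c ≈ 7.98 mg/L; x_c ≈ 38.0 km

At the critical point dD/dt = 0, so k_1 L₀ e^(−k_1 t) = k_a D. Substituting D(t) from the Streeter–Phelps equation and solving for t gives
t_c = ln[(k_a/k_1)(1 − D₀(k_a−k_1)/(k_1 L₀))] / (k_a−k_1).
Here k_a−k_1 = 1.142 d⁻¹ and 1 − D₀(k_a−k_1)/(k_1 L₀) = 1 − 3.72×1.142/(0.318×51.5) = 0.7406, so
t_c = ln(4.591 × 0.7406) / 1.142 = 1.224 / 1.142 = 1.072 d.
L(t_c) = L₀ e^(−k_1 t_c) = 51.5 × 0.7112 = 36.63 mg/L, and at the critical point k_a D_c = k_1 L, so D_c = (0.318/1.46) × 36.63 = 7.978 mg/L.
x_c = v t_c = 0.410 m/s × 1.072 d × 86400 s/d = 37960 m ≈ 38.0 km.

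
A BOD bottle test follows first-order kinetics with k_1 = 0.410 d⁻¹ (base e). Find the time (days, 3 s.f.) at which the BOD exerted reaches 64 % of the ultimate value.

y/L₀ = 1 − e^(−k_1 t) = 0.64 ⇒ e^(−k_1 t) = 0.360
t = −ln(0.360) / 0.410 = 1.022 / 0.410 = 2.492 d.

t ≈ 2.49 d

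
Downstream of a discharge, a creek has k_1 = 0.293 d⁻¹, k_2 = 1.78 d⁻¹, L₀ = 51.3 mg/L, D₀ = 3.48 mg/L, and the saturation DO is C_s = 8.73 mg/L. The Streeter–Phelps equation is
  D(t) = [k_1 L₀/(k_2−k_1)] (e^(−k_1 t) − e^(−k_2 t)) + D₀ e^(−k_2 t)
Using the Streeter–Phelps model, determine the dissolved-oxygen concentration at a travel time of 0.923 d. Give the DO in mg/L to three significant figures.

DO ≈ 2.30 mg/L

k_1 L₀/(k_2−k_1) = 0.293×51.3/(1.78−0.293) = 15.03/1.487 = 10.11 mg/L.
e^(−k_1 t) = e^(−0.293×0.9230) = 0.7630; e^(−k_2 t) = e^(−1.78×0.9230) = 0.1934.
D = 10.11 × (0.7630 − 0.1934) + 3.48 × 0.1934 = 5.758 + 0.6731 = 6.431 mg/L.
DO = C_s − D = 8.73 − 6.431 = 2.299 mg/L.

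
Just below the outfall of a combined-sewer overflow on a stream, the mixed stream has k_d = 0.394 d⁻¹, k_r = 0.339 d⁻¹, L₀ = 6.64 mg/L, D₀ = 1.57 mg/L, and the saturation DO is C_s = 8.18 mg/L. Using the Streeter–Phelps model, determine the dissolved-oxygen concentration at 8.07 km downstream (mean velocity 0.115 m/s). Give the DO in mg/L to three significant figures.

DO ≈ 5.41 mg/L

Travel time t = x/v = 8.07 km / (0.115 m/s) = 8070 m / 0.115 m/s = 70170 s = 0.8122 d.
k_d L₀/(k_r−k_d) = 0.394×6.64/(0.339−0.394) = 2.616/-0.05500 = -47.57 mg/L.
e^(−k_d t) = e^(−0.394×0.8122) = 0.7261; e^(−k_r t) = e^(−0.339×0.8122) = 0.7593.
D = -47.57 × (0.7261 − 0.7593) + 1.57 × 0.7593 = 1.578 + 1.192 = 2.770 mg/L.
DO = C_s − D = 8.18 − 2.770 = 5.410 mg/L.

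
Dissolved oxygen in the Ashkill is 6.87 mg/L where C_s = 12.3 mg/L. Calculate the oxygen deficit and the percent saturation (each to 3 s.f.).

D = C_s − C = 12.3 − 6.87 = 5.43 mg/L.
% saturation = 6.87/12.3 × 100 = 55.9 %.

D ≈ 5.43 mg/L; 55.9 % saturation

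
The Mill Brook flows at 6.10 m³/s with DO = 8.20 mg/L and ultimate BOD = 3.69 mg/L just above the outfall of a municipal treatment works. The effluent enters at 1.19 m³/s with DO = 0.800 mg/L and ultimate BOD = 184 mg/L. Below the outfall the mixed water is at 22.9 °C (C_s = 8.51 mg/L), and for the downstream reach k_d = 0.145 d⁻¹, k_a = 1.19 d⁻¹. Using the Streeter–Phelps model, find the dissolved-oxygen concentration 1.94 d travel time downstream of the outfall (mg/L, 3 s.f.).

Mixed DO = (6.10×8.20 + 1.19×0.800)/(6.10+1.19) = 50.97/7.290 = 6.992 mg/L.
Mixed L₀ = (6.10×3.69 + 1.19×184)/(7.290) = 241.5/7.290 = 33.12 mg/L.
Initial deficit D₀ = C_s − DO₀ = 8.51 − 6.992 = 1.518 mg/L.
D(1.94) = [0.145×33.12/(1.19−0.145)](e^(−0.145×1.94) − e^(−1.19×1.94)) + 1.518 e^(−1.19×1.94)
= 4.596 × (0.7548 − 0.09940) + 1.518 × 0.09940 = 3.163 mg/L.
DO = 8.51 − 3.163 = 5.347 mg/L.

DO ≈ 5.35 mg/L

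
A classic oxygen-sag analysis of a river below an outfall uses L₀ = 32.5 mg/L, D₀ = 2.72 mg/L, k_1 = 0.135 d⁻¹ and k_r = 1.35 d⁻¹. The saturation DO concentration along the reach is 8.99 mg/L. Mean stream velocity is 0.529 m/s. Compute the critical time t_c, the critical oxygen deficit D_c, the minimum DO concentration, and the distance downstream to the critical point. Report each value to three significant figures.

t_c = [1/(k_r−k_1)] ln[(k_r/k_1)(1 − D₀(k_r−k_1)/(k_1 L₀))]
= [1/(1.35−0.135)] ln[(1.35/0.135)(1 − 2.72×1.215/(0.135×32.5))]
= (1/1.215) ln[10.00 × 0.2468] = 0.8230 × ln(2.468) = 0.8230 × 0.9033 = 0.7434 d.
L(t_c) = L₀ e^(−k_1 t_c) = 32.5 × 0.9045 = 29.40 mg/L, and at the critical point k_r D_c = k_1 L, so D_c = (0.135/1.35) × 29.40 = 2.940 mg/L.
Minimum DO = C_s − D_c = 8.99 − 2.940 = 6.050 mg/L.
x_c = v t_c = 0.529 m/s × 0.7434 d × 86400 s/d = 33980 m ≈ 34.0 km.

t_c ≈ 0.743 d; D_c ≈ 2.94 mg/L; min DO ≈ 6.05 mg/L; x_c ≈ 34.0 km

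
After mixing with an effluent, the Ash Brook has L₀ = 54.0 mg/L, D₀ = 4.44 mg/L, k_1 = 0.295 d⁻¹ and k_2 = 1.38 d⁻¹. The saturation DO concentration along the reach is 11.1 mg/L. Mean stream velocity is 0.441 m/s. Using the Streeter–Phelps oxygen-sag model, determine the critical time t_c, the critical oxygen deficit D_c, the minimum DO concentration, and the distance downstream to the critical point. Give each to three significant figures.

t_c ≈ 1.09 d; D_c ≈ 8.37 mg/L; min DO ≈ 2.73 mg/L; x_c ≈ 41.5 km

t_c = [1/(k_2−k_1)] ln[(k_2/k_1)(1 − D₀(k_2−k_1)/(k_1 L₀))]
= [1/(1.38−0.295)] ln[(1.38/0.295)(1 − 4.44×1.085/(0.295×54.0))]
= (1/1.085) ln[4.678 × 0.6976] = 0.9217 × ln(3.263) = 0.9217 × 1.183 = 1.090 d.
L(t_c) = L₀ e^(−k_1 t_c) = 54.0 × 0.7250 = 39.15 mg/L, and at the critical point k_2 D_c = k_1 L, so D_c = (0.295/1.38) × 39.15 = 8.369 mg/L.
Minimum DO = C_s − D_c = 11.1 − 8.369 = 2.731 mg/L.
x_c = v t_c = 0.441 m/s × 1.090 d × 86400 s/d = 41530 m ≈ 41.5 km.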